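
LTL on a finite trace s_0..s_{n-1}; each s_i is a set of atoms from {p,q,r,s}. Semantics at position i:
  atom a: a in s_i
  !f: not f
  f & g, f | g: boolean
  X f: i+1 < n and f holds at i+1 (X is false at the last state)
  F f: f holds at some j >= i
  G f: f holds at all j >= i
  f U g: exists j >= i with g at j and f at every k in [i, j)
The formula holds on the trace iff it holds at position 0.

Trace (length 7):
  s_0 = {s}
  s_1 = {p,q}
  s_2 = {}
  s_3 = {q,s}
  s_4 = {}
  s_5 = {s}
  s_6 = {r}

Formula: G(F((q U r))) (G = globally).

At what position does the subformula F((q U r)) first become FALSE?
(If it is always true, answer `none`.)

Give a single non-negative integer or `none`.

s_0={s}: F((q U r))=True (q U r)=False q=False r=False
s_1={p,q}: F((q U r))=True (q U r)=False q=True r=False
s_2={}: F((q U r))=True (q U r)=False q=False r=False
s_3={q,s}: F((q U r))=True (q U r)=False q=True r=False
s_4={}: F((q U r))=True (q U r)=False q=False r=False
s_5={s}: F((q U r))=True (q U r)=False q=False r=False
s_6={r}: F((q U r))=True (q U r)=True q=False r=True
G(F((q U r))) holds globally = True
No violation — formula holds at every position.

Answer: none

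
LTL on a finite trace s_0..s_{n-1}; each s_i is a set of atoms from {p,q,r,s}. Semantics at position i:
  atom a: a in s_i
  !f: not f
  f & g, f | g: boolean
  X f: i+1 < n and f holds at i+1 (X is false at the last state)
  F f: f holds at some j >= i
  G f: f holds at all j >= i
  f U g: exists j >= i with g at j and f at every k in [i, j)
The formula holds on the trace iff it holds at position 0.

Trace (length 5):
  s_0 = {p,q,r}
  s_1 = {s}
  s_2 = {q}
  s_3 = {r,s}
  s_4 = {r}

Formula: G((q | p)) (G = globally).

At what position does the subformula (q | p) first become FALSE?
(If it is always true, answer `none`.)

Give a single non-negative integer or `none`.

s_0={p,q,r}: (q | p)=True q=True p=True
s_1={s}: (q | p)=False q=False p=False
s_2={q}: (q | p)=True q=True p=False
s_3={r,s}: (q | p)=False q=False p=False
s_4={r}: (q | p)=False q=False p=False
G((q | p)) holds globally = False
First violation at position 1.

Answer: 1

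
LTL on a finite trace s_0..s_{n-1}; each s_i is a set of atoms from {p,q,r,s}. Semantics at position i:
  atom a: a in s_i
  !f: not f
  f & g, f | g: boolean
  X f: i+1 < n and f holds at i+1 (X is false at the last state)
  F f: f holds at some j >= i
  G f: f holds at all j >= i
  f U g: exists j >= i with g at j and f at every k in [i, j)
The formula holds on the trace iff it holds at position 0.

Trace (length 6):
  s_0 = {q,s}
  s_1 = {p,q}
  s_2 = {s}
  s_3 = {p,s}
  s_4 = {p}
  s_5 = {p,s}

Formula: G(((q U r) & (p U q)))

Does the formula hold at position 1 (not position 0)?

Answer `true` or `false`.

Answer: false

Derivation:
s_0={q,s}: G(((q U r) & (p U q)))=False ((q U r) & (p U q))=False (q U r)=False q=True r=False (p U q)=True p=False
s_1={p,q}: G(((q U r) & (p U q)))=False ((q U r) & (p U q))=False (q U r)=False q=True r=False (p U q)=True p=True
s_2={s}: G(((q U r) & (p U q)))=False ((q U r) & (p U q))=False (q U r)=False q=False r=False (p U q)=False p=False
s_3={p,s}: G(((q U r) & (p U q)))=False ((q U r) & (p U q))=False (q U r)=False q=False r=False (p U q)=False p=True
s_4={p}: G(((q U r) & (p U q)))=False ((q U r) & (p U q))=False (q U r)=False q=False r=False (p U q)=False p=True
s_5={p,s}: G(((q U r) & (p U q)))=False ((q U r) & (p U q))=False (q U r)=False q=False r=False (p U q)=False p=True
Evaluating at position 1: result = False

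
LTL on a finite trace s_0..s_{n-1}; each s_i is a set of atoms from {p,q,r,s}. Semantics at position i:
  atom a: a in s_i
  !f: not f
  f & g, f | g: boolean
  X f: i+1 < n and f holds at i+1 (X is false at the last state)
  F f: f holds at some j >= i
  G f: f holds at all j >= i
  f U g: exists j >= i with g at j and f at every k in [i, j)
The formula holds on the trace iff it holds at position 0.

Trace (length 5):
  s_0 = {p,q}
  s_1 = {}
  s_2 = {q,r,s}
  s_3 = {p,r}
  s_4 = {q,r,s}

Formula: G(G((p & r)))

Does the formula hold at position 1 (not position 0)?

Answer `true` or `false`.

s_0={p,q}: G(G((p & r)))=False G((p & r))=False (p & r)=False p=True r=False
s_1={}: G(G((p & r)))=False G((p & r))=False (p & r)=False p=False r=False
s_2={q,r,s}: G(G((p & r)))=False G((p & r))=False (p & r)=False p=False r=True
s_3={p,r}: G(G((p & r)))=False G((p & r))=False (p & r)=True p=True r=True
s_4={q,r,s}: G(G((p & r)))=False G((p & r))=False (p & r)=False p=False r=True
Evaluating at position 1: result = False

Answer: false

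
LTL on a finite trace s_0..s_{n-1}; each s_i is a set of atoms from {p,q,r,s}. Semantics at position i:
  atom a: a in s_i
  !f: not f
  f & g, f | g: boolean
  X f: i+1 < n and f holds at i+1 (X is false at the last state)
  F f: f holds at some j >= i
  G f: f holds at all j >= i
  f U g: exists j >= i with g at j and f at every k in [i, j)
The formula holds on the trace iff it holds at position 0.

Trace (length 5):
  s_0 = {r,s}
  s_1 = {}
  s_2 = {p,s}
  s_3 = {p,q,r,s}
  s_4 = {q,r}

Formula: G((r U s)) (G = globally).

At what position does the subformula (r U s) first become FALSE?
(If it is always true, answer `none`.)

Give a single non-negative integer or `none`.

Answer: 1

Derivation:
s_0={r,s}: (r U s)=True r=True s=True
s_1={}: (r U s)=False r=False s=False
s_2={p,s}: (r U s)=True r=False s=True
s_3={p,q,r,s}: (r U s)=True r=True s=True
s_4={q,r}: (r U s)=False r=True s=False
G((r U s)) holds globally = False
First violation at position 1.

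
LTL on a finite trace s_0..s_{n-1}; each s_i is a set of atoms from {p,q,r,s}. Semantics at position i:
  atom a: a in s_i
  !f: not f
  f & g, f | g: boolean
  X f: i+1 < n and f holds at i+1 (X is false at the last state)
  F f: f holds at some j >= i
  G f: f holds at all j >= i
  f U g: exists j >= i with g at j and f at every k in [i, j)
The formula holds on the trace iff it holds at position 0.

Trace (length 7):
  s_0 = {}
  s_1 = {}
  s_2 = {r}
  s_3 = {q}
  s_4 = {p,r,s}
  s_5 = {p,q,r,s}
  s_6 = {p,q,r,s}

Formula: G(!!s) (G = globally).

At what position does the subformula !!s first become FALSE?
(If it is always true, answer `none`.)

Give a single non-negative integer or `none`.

s_0={}: !!s=False !s=True s=False
s_1={}: !!s=False !s=True s=False
s_2={r}: !!s=False !s=True s=False
s_3={q}: !!s=False !s=True s=False
s_4={p,r,s}: !!s=True !s=False s=True
s_5={p,q,r,s}: !!s=True !s=False s=True
s_6={p,q,r,s}: !!s=True !s=False s=True
G(!!s) holds globally = False
First violation at position 0.

Answer: 0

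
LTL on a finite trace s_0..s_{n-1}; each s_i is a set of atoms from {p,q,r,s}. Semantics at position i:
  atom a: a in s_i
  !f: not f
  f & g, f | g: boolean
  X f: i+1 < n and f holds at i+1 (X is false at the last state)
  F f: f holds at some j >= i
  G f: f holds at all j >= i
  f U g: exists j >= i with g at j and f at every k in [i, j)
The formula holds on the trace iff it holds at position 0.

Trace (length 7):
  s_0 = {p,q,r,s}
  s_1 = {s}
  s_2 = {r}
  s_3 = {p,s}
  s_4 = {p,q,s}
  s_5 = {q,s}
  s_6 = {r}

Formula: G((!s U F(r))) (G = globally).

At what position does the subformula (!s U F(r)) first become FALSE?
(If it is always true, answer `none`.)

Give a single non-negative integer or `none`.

s_0={p,q,r,s}: (!s U F(r))=True !s=False s=True F(r)=True r=True
s_1={s}: (!s U F(r))=True !s=False s=True F(r)=True r=False
s_2={r}: (!s U F(r))=True !s=True s=False F(r)=True r=True
s_3={p,s}: (!s U F(r))=True !s=False s=True F(r)=True r=False
s_4={p,q,s}: (!s U F(r))=True !s=False s=True F(r)=True r=False
s_5={q,s}: (!s U F(r))=True !s=False s=True F(r)=True r=False
s_6={r}: (!s U F(r))=True !s=True s=False F(r)=True r=True
G((!s U F(r))) holds globally = True
No violation — formula holds at every position.

Answer: none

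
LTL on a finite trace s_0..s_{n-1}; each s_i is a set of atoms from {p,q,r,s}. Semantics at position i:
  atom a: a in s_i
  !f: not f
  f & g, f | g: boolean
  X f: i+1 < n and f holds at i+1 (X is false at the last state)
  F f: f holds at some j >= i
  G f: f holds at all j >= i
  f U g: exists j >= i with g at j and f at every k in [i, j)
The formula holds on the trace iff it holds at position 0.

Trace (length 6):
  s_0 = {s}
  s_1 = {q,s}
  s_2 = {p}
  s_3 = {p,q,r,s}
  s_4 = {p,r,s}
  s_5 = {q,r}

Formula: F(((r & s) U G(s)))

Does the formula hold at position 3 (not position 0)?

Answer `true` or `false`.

Answer: false

Derivation:
s_0={s}: F(((r & s) U G(s)))=False ((r & s) U G(s))=False (r & s)=False r=False s=True G(s)=False
s_1={q,s}: F(((r & s) U G(s)))=False ((r & s) U G(s))=False (r & s)=False r=False s=True G(s)=False
s_2={p}: F(((r & s) U G(s)))=False ((r & s) U G(s))=False (r & s)=False r=False s=False G(s)=False
s_3={p,q,r,s}: F(((r & s) U G(s)))=False ((r & s) U G(s))=False (r & s)=True r=True s=True G(s)=False
s_4={p,r,s}: F(((r & s) U G(s)))=False ((r & s) U G(s))=False (r & s)=True r=True s=True G(s)=False
s_5={q,r}: F(((r & s) U G(s)))=False ((r & s) U G(s))=False (r & s)=False r=True s=False G(s)=False
Evaluating at position 3: result = False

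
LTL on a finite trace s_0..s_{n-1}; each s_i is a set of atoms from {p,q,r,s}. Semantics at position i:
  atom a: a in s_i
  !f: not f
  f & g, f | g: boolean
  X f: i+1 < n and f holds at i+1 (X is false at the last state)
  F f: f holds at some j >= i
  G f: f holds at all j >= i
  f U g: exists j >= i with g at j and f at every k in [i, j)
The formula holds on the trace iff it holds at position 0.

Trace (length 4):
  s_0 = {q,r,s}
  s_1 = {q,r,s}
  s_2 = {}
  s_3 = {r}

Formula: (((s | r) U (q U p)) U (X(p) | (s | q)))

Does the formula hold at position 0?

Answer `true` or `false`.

Answer: true

Derivation:
s_0={q,r,s}: (((s | r) U (q U p)) U (X(p) | (s | q)))=True ((s | r) U (q U p))=False (s | r)=True s=True r=True (q U p)=False q=True p=False (X(p) | (s | q))=True X(p)=False (s | q)=True
s_1={q,r,s}: (((s | r) U (q U p)) U (X(p) | (s | q)))=True ((s | r) U (q U p))=False (s | r)=True s=True r=True (q U p)=False q=True p=False (X(p) | (s | q))=True X(p)=False (s | q)=True
s_2={}: (((s | r) U (q U p)) U (X(p) | (s | q)))=False ((s | r) U (q U p))=False (s | r)=False s=False r=False (q U p)=False q=False p=False (X(p) | (s | q))=False X(p)=False (s | q)=False
s_3={r}: (((s | r) U (q U p)) U (X(p) | (s | q)))=False ((s | r) U (q U p))=False (s | r)=True s=False r=True (q U p)=False q=False p=False (X(p) | (s | q))=False X(p)=False (s | q)=False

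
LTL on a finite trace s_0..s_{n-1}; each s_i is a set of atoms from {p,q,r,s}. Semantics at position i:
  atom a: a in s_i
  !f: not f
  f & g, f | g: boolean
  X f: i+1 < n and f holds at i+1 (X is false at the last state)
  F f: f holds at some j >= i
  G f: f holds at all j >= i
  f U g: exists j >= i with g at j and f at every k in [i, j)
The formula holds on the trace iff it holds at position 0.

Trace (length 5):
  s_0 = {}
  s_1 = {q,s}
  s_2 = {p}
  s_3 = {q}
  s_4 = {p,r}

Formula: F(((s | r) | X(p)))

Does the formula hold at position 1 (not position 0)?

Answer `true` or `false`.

Answer: true

Derivation:
s_0={}: F(((s | r) | X(p)))=True ((s | r) | X(p))=False (s | r)=False s=False r=False X(p)=False p=False
s_1={q,s}: F(((s | r) | X(p)))=True ((s | r) | X(p))=True (s | r)=True s=True r=False X(p)=True p=False
s_2={p}: F(((s | r) | X(p)))=True ((s | r) | X(p))=False (s | r)=False s=False r=False X(p)=False p=True
s_3={q}: F(((s | r) | X(p)))=True ((s | r) | X(p))=True (s | r)=False s=False r=False X(p)=True p=False
s_4={p,r}: F(((s | r) | X(p)))=True ((s | r) | X(p))=True (s | r)=True s=False r=True X(p)=False p=True
Evaluating at position 1: result = True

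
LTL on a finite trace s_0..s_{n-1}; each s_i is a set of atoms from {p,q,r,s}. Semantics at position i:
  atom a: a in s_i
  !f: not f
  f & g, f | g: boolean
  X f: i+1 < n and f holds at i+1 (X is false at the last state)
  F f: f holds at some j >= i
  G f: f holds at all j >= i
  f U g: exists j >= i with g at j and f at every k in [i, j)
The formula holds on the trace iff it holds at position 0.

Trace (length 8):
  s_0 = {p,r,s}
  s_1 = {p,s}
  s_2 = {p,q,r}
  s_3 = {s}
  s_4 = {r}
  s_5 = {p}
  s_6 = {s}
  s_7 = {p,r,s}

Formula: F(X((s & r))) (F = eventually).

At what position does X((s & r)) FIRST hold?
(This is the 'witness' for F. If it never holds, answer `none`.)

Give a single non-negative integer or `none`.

s_0={p,r,s}: X((s & r))=False (s & r)=True s=True r=True
s_1={p,s}: X((s & r))=False (s & r)=False s=True r=False
s_2={p,q,r}: X((s & r))=False (s & r)=False s=False r=True
s_3={s}: X((s & r))=False (s & r)=False s=True r=False
s_4={r}: X((s & r))=False (s & r)=False s=False r=True
s_5={p}: X((s & r))=False (s & r)=False s=False r=False
s_6={s}: X((s & r))=True (s & r)=False s=True r=False
s_7={p,r,s}: X((s & r))=False (s & r)=True s=True r=True
F(X((s & r))) holds; first witness at position 6.

Answer: 6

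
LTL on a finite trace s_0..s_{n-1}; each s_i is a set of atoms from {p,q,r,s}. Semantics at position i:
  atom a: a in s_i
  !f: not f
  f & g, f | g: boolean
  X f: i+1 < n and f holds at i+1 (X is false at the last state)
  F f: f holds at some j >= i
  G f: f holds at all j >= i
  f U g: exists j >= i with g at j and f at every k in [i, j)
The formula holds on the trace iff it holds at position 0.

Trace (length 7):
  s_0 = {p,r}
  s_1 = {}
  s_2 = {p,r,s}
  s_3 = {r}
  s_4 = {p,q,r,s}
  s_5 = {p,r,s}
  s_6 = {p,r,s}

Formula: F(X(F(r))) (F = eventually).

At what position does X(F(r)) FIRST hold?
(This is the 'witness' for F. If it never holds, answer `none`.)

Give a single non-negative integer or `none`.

s_0={p,r}: X(F(r))=True F(r)=True r=True
s_1={}: X(F(r))=True F(r)=True r=False
s_2={p,r,s}: X(F(r))=True F(r)=True r=True
s_3={r}: X(F(r))=True F(r)=True r=True
s_4={p,q,r,s}: X(F(r))=True F(r)=True r=True
s_5={p,r,s}: X(F(r))=True F(r)=True r=True
s_6={p,r,s}: X(F(r))=False F(r)=True r=True
F(X(F(r))) holds; first witness at position 0.

Answer: 0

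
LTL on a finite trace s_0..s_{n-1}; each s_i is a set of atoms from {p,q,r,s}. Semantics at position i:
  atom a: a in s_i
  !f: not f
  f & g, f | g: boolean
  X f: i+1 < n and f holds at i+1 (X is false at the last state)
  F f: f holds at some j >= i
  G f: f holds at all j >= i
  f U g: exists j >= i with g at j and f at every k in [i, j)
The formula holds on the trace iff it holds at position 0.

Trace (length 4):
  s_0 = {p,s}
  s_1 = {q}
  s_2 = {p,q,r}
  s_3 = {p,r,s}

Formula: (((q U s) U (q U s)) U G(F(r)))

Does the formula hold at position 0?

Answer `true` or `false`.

s_0={p,s}: (((q U s) U (q U s)) U G(F(r)))=True ((q U s) U (q U s))=True (q U s)=True q=False s=True G(F(r))=True F(r)=True r=False
s_1={q}: (((q U s) U (q U s)) U G(F(r)))=True ((q U s) U (q U s))=True (q U s)=True q=True s=False G(F(r))=True F(r)=True r=False
s_2={p,q,r}: (((q U s) U (q U s)) U G(F(r)))=True ((q U s) U (q U s))=True (q U s)=True q=True s=False G(F(r))=True F(r)=True r=True
s_3={p,r,s}: (((q U s) U (q U s)) U G(F(r)))=True ((q U s) U (q U s))=True (q U s)=True q=False s=True G(F(r))=True F(r)=True r=True

Answer: true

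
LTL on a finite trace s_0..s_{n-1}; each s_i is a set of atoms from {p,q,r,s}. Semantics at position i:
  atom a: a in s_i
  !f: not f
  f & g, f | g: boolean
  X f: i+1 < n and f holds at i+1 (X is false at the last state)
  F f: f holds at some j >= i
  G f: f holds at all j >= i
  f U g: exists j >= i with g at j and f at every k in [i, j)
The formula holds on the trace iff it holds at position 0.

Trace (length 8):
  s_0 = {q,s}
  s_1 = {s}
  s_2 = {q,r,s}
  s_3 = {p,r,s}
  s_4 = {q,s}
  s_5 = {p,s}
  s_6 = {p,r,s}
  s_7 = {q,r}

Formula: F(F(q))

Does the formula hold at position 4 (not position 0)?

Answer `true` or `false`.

s_0={q,s}: F(F(q))=True F(q)=True q=True
s_1={s}: F(F(q))=True F(q)=True q=False
s_2={q,r,s}: F(F(q))=True F(q)=True q=True
s_3={p,r,s}: F(F(q))=True F(q)=True q=False
s_4={q,s}: F(F(q))=True F(q)=True q=True
s_5={p,s}: F(F(q))=True F(q)=True q=False
s_6={p,r,s}: F(F(q))=True F(q)=True q=False
s_7={q,r}: F(F(q))=True F(q)=True q=True
Evaluating at position 4: result = True

Answer: true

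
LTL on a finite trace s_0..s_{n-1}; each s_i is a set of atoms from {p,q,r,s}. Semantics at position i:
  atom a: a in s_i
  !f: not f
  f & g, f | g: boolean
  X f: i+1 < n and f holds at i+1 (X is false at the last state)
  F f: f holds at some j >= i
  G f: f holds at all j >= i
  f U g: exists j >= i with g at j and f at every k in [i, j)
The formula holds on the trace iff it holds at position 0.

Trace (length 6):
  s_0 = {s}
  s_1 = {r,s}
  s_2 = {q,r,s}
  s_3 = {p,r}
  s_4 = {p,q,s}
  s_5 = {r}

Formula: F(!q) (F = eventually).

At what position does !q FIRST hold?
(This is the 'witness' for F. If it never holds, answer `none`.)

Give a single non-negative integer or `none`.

Answer: 0

Derivation:
s_0={s}: !q=True q=False
s_1={r,s}: !q=True q=False
s_2={q,r,s}: !q=False q=True
s_3={p,r}: !q=True q=False
s_4={p,q,s}: !q=False q=True
s_5={r}: !q=True q=False
F(!q) holds; first witness at position 0.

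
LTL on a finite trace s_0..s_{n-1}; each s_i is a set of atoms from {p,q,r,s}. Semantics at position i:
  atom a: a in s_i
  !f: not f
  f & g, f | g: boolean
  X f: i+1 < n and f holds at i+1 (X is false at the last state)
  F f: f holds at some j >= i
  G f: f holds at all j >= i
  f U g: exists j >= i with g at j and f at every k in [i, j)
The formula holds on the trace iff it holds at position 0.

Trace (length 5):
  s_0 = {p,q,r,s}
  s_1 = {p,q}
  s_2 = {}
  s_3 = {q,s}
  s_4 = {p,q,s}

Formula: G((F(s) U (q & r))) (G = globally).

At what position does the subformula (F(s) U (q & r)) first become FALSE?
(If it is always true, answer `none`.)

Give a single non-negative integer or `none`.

Answer: 1

Derivation:
s_0={p,q,r,s}: (F(s) U (q & r))=True F(s)=True s=True (q & r)=True q=True r=True
s_1={p,q}: (F(s) U (q & r))=False F(s)=True s=False (q & r)=False q=True r=False
s_2={}: (F(s) U (q & r))=False F(s)=True s=False (q & r)=False q=False r=False
s_3={q,s}: (F(s) U (q & r))=False F(s)=True s=True (q & r)=False q=True r=False
s_4={p,q,s}: (F(s) U (q & r))=False F(s)=True s=True (q & r)=False q=True r=False
G((F(s) U (q & r))) holds globally = False
First violation at position 1.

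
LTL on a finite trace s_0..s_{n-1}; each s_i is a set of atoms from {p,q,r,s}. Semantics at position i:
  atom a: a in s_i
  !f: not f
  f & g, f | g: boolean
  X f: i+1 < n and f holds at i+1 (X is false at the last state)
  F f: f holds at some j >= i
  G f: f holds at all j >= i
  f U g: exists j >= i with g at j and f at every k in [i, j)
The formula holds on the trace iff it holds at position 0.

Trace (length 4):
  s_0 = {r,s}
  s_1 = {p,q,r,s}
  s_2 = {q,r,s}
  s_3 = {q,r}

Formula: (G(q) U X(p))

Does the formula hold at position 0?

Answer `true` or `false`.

Answer: true

Derivation:
s_0={r,s}: (G(q) U X(p))=True G(q)=False q=False X(p)=True p=False
s_1={p,q,r,s}: (G(q) U X(p))=False G(q)=True q=True X(p)=False p=True
s_2={q,r,s}: (G(q) U X(p))=False G(q)=True q=True X(p)=False p=False
s_3={q,r}: (G(q) U X(p))=False G(q)=True q=True X(p)=False p=False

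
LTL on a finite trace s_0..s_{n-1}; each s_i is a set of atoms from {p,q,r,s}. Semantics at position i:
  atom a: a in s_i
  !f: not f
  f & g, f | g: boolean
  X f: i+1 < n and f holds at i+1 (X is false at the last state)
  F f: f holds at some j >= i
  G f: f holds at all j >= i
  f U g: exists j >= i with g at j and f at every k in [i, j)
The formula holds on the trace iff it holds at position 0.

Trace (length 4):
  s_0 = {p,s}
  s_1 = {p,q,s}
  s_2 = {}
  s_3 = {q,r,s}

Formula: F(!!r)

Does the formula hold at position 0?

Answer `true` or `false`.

Answer: true

Derivation:
s_0={p,s}: F(!!r)=True !!r=False !r=True r=False
s_1={p,q,s}: F(!!r)=True !!r=False !r=True r=False
s_2={}: F(!!r)=True !!r=False !r=True r=False
s_3={q,r,s}: F(!!r)=True !!r=True !r=False r=True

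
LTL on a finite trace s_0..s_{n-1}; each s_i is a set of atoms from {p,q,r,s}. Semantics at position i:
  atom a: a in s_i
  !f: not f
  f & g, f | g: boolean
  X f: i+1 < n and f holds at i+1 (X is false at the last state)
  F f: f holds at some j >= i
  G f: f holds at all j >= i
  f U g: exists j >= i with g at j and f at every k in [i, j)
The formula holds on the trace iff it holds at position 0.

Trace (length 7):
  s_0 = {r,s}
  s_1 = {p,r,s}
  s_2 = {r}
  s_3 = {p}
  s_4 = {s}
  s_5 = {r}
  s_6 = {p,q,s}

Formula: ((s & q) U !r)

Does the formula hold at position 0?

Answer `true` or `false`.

Answer: false

Derivation:
s_0={r,s}: ((s & q) U !r)=False (s & q)=False s=True q=False !r=False r=True
s_1={p,r,s}: ((s & q) U !r)=False (s & q)=False s=True q=False !r=False r=True
s_2={r}: ((s & q) U !r)=False (s & q)=False s=False q=False !r=False r=True
s_3={p}: ((s & q) U !r)=True (s & q)=False s=False q=False !r=True r=False
s_4={s}: ((s & q) U !r)=True (s & q)=False s=True q=False !r=True r=False
s_5={r}: ((s & q) U !r)=False (s & q)=False s=False q=False !r=False r=True
s_6={p,q,s}: ((s & q) U !r)=True (s & q)=True s=True q=True !r=True r=False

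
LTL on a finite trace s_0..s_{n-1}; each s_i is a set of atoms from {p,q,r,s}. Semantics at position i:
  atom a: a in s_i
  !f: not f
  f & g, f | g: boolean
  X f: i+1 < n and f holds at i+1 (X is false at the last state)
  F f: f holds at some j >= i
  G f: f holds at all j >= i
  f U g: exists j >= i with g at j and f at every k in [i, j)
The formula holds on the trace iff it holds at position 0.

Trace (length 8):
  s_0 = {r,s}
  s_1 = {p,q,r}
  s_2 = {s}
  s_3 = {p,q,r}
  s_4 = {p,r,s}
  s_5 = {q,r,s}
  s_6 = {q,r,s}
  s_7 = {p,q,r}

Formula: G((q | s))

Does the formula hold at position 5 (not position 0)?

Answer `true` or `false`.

Answer: true

Derivation:
s_0={r,s}: G((q | s))=True (q | s)=True q=False s=True
s_1={p,q,r}: G((q | s))=True (q | s)=True q=True s=False
s_2={s}: G((q | s))=True (q | s)=True q=False s=True
s_3={p,q,r}: G((q | s))=True (q | s)=True q=True s=False
s_4={p,r,s}: G((q | s))=True (q | s)=True q=False s=True
s_5={q,r,s}: G((q | s))=True (q | s)=True q=True s=True
s_6={q,r,s}: G((q | s))=True (q | s)=True q=True s=True
s_7={p,q,r}: G((q | s))=True (q | s)=True q=True s=False
Evaluating at position 5: result = True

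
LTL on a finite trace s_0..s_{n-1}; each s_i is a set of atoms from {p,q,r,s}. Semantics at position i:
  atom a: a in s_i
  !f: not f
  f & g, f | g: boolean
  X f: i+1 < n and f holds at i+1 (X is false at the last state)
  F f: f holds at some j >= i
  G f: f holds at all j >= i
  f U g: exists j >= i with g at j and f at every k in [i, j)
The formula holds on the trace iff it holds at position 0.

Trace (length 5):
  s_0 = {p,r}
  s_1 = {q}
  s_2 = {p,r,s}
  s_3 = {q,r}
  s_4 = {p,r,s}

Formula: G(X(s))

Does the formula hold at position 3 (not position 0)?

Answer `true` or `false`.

s_0={p,r}: G(X(s))=False X(s)=False s=False
s_1={q}: G(X(s))=False X(s)=True s=False
s_2={p,r,s}: G(X(s))=False X(s)=False s=True
s_3={q,r}: G(X(s))=False X(s)=True s=False
s_4={p,r,s}: G(X(s))=False X(s)=False s=True
Evaluating at position 3: result = False

Answer: false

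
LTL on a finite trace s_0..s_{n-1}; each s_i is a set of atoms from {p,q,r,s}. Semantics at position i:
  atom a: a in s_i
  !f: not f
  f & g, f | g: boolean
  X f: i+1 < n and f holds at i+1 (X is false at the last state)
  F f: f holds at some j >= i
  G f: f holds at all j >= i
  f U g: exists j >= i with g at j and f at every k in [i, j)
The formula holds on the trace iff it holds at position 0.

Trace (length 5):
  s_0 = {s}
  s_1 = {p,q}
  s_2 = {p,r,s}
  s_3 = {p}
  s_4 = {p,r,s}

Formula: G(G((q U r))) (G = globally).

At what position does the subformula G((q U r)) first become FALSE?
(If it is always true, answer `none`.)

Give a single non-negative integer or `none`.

Answer: 0

Derivation:
s_0={s}: G((q U r))=False (q U r)=False q=False r=False
s_1={p,q}: G((q U r))=False (q U r)=True q=True r=False
s_2={p,r,s}: G((q U r))=False (q U r)=True q=False r=True
s_3={p}: G((q U r))=False (q U r)=False q=False r=False
s_4={p,r,s}: G((q U r))=True (q U r)=True q=False r=True
G(G((q U r))) holds globally = False
First violation at position 0.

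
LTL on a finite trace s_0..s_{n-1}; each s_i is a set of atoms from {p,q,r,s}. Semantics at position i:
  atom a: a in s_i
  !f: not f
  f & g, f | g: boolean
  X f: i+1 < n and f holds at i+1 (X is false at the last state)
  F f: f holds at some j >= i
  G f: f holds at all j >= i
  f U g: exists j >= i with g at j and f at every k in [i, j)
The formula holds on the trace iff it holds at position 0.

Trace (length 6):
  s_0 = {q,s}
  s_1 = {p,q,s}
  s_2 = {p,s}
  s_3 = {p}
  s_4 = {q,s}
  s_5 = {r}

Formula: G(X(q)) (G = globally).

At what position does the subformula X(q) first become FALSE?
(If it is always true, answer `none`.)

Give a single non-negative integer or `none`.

s_0={q,s}: X(q)=True q=True
s_1={p,q,s}: X(q)=False q=True
s_2={p,s}: X(q)=False q=False
s_3={p}: X(q)=True q=False
s_4={q,s}: X(q)=False q=True
s_5={r}: X(q)=False q=False
G(X(q)) holds globally = False
First violation at position 1.

Answer: 1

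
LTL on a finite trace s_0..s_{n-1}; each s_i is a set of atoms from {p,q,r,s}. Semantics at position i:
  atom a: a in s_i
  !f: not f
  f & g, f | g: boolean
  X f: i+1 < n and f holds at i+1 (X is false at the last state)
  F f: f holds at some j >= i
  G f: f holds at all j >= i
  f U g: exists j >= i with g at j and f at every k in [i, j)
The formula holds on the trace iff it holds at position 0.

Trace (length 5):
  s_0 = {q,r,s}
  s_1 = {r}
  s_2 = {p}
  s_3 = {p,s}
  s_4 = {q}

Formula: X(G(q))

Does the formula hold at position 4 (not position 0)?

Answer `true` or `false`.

s_0={q,r,s}: X(G(q))=False G(q)=False q=True
s_1={r}: X(G(q))=False G(q)=False q=False
s_2={p}: X(G(q))=False G(q)=False q=False
s_3={p,s}: X(G(q))=True G(q)=False q=False
s_4={q}: X(G(q))=False G(q)=True q=True
Evaluating at position 4: result = False

Answer: false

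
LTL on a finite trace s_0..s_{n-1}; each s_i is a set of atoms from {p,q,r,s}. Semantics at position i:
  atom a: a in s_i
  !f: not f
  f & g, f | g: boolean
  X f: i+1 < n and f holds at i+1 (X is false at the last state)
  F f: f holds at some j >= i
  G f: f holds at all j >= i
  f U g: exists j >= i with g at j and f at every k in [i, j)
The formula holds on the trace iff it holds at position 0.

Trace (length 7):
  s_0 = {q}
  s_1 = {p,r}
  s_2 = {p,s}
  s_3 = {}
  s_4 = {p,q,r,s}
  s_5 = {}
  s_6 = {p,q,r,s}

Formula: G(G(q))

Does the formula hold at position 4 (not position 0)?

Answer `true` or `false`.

Answer: false

Derivation:
s_0={q}: G(G(q))=False G(q)=False q=True
s_1={p,r}: G(G(q))=False G(q)=False q=False
s_2={p,s}: G(G(q))=False G(q)=False q=False
s_3={}: G(G(q))=False G(q)=False q=False
s_4={p,q,r,s}: G(G(q))=False G(q)=False q=True
s_5={}: G(G(q))=False G(q)=False q=False
s_6={p,q,r,s}: G(G(q))=True G(q)=True q=True
Evaluating at position 4: result = False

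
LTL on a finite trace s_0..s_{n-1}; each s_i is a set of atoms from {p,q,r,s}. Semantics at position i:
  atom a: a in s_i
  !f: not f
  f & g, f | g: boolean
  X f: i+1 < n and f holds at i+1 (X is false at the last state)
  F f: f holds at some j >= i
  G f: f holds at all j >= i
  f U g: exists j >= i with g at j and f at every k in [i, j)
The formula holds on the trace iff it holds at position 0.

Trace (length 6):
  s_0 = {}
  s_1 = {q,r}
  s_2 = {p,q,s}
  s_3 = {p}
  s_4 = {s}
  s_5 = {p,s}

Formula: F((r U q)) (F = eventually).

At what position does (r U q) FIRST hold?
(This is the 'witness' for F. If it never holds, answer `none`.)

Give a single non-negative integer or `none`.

s_0={}: (r U q)=False r=False q=False
s_1={q,r}: (r U q)=True r=True q=True
s_2={p,q,s}: (r U q)=True r=False q=True
s_3={p}: (r U q)=False r=False q=False
s_4={s}: (r U q)=False r=False q=False
s_5={p,s}: (r U q)=False r=False q=False
F((r U q)) holds; first witness at position 1.

Answer: 1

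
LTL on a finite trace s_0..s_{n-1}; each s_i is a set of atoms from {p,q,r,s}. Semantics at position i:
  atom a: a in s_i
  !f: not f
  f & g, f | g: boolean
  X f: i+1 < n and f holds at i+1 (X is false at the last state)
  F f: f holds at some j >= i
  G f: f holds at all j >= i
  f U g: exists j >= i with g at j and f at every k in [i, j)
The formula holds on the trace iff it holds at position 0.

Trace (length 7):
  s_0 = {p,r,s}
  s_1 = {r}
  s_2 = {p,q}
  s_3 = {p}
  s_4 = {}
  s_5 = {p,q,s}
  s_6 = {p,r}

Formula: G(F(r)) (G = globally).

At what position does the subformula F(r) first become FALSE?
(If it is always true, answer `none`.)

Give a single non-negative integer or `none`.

s_0={p,r,s}: F(r)=True r=True
s_1={r}: F(r)=True r=True
s_2={p,q}: F(r)=True r=False
s_3={p}: F(r)=True r=False
s_4={}: F(r)=True r=False
s_5={p,q,s}: F(r)=True r=False
s_6={p,r}: F(r)=True r=True
G(F(r)) holds globally = True
No violation — formula holds at every position.

Answer: none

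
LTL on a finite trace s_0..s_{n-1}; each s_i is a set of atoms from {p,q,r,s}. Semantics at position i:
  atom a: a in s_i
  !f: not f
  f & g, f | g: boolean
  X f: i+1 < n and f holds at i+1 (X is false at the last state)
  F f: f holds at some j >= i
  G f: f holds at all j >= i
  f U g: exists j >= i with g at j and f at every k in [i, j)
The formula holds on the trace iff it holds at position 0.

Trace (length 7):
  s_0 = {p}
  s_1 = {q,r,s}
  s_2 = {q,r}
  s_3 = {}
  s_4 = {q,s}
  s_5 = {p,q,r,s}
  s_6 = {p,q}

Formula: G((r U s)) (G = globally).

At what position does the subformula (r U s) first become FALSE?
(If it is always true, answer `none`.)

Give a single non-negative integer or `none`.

s_0={p}: (r U s)=False r=False s=False
s_1={q,r,s}: (r U s)=True r=True s=True
s_2={q,r}: (r U s)=False r=True s=False
s_3={}: (r U s)=False r=False s=False
s_4={q,s}: (r U s)=True r=False s=True
s_5={p,q,r,s}: (r U s)=True r=True s=True
s_6={p,q}: (r U s)=False r=False s=False
G((r U s)) holds globally = False
First violation at position 0.

Answer: 0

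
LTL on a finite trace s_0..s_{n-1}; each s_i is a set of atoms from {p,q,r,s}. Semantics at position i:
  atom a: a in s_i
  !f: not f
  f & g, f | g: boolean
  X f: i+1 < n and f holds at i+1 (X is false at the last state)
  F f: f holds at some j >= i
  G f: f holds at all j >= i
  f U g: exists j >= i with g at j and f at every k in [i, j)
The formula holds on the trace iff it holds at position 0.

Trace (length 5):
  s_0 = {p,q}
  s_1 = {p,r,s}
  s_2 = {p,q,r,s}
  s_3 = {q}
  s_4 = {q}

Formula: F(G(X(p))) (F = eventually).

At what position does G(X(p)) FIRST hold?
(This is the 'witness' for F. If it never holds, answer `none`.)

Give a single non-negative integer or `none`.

s_0={p,q}: G(X(p))=False X(p)=True p=True
s_1={p,r,s}: G(X(p))=False X(p)=True p=True
s_2={p,q,r,s}: G(X(p))=False X(p)=False p=True
s_3={q}: G(X(p))=False X(p)=False p=False
s_4={q}: G(X(p))=False X(p)=False p=False
F(G(X(p))) does not hold (no witness exists).

Answer: none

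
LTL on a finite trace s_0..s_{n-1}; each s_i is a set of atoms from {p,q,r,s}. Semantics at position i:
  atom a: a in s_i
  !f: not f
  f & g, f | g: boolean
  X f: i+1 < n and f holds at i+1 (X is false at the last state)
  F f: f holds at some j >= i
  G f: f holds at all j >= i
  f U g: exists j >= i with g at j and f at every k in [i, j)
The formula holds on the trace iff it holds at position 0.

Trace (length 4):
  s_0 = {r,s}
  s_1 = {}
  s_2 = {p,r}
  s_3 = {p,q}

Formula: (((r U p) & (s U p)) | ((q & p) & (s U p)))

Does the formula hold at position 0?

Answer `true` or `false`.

Answer: false

Derivation:
s_0={r,s}: (((r U p) & (s U p)) | ((q & p) & (s U p)))=False ((r U p) & (s U p))=False (r U p)=False r=True p=False (s U p)=False s=True ((q & p) & (s U p))=False (q & p)=False q=False
s_1={}: (((r U p) & (s U p)) | ((q & p) & (s U p)))=False ((r U p) & (s U p))=False (r U p)=False r=False p=False (s U p)=False s=False ((q & p) & (s U p))=False (q & p)=False q=False
s_2={p,r}: (((r U p) & (s U p)) | ((q & p) & (s U p)))=True ((r U p) & (s U p))=True (r U p)=True r=True p=True (s U p)=True s=False ((q & p) & (s U p))=False (q & p)=False q=False
s_3={p,q}: (((r U p) & (s U p)) | ((q & p) & (s U p)))=True ((r U p) & (s U p))=True (r U p)=True r=False p=True (s U p)=True s=False ((q & p) & (s U p))=True (q & p)=True q=True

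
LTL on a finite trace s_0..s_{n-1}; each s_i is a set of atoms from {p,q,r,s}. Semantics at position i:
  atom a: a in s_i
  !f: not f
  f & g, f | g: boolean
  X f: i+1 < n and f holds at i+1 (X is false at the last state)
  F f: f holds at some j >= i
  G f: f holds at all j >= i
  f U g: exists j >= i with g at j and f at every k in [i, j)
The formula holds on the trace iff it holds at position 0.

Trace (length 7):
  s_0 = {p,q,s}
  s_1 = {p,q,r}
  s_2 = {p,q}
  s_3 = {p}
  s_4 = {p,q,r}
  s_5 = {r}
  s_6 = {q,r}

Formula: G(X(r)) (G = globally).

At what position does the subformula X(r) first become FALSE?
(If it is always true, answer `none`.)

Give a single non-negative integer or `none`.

s_0={p,q,s}: X(r)=True r=False
s_1={p,q,r}: X(r)=False r=True
s_2={p,q}: X(r)=False r=False
s_3={p}: X(r)=True r=False
s_4={p,q,r}: X(r)=True r=True
s_5={r}: X(r)=True r=True
s_6={q,r}: X(r)=False r=True
G(X(r)) holds globally = False
First violation at position 1.

Answer: 1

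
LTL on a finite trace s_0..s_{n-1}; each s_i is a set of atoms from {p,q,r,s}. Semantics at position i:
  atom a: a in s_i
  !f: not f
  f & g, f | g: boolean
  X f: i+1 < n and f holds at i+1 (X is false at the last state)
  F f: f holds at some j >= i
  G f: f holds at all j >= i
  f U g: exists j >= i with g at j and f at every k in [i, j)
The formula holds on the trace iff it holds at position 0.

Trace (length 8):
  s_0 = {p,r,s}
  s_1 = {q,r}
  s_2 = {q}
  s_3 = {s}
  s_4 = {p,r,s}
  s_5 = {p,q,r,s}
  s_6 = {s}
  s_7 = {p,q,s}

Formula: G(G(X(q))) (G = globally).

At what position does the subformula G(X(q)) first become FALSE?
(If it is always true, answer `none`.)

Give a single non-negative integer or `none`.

Answer: 0

Derivation:
s_0={p,r,s}: G(X(q))=False X(q)=True q=False
s_1={q,r}: G(X(q))=False X(q)=True q=True
s_2={q}: G(X(q))=False X(q)=False q=True
s_3={s}: G(X(q))=False X(q)=False q=False
s_4={p,r,s}: G(X(q))=False X(q)=True q=False
s_5={p,q,r,s}: G(X(q))=False X(q)=False q=True
s_6={s}: G(X(q))=False X(q)=True q=False
s_7={p,q,s}: G(X(q))=False X(q)=False q=True
G(G(X(q))) holds globally = False
First violation at position 0.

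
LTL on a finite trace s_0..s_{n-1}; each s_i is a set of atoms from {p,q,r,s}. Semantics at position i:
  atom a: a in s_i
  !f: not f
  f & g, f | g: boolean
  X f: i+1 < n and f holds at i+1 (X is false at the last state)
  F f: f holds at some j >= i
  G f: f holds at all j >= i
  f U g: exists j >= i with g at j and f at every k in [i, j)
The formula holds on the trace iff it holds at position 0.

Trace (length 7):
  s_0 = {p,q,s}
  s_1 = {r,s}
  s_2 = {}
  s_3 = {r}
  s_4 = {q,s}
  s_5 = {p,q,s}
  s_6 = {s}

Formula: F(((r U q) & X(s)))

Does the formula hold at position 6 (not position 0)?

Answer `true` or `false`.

s_0={p,q,s}: F(((r U q) & X(s)))=True ((r U q) & X(s))=True (r U q)=True r=False q=True X(s)=True s=True
s_1={r,s}: F(((r U q) & X(s)))=True ((r U q) & X(s))=False (r U q)=False r=True q=False X(s)=False s=True
s_2={}: F(((r U q) & X(s)))=True ((r U q) & X(s))=False (r U q)=False r=False q=False X(s)=False s=False
s_3={r}: F(((r U q) & X(s)))=True ((r U q) & X(s))=True (r U q)=True r=True q=False X(s)=True s=False
s_4={q,s}: F(((r U q) & X(s)))=True ((r U q) & X(s))=True (r U q)=True r=False q=True X(s)=True s=True
s_5={p,q,s}: F(((r U q) & X(s)))=True ((r U q) & X(s))=True (r U q)=True r=False q=True X(s)=True s=True
s_6={s}: F(((r U q) & X(s)))=False ((r U q) & X(s))=False (r U q)=False r=False q=False X(s)=False s=True
Evaluating at position 6: result = False

Answer: false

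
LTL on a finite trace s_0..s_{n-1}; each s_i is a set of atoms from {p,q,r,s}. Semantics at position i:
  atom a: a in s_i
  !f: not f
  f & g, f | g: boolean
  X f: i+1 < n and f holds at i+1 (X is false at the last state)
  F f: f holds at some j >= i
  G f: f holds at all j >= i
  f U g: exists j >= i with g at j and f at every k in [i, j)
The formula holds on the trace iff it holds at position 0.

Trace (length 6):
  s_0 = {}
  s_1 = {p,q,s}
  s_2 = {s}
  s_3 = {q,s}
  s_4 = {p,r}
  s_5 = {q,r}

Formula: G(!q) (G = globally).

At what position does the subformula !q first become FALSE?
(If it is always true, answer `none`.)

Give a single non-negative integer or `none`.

Answer: 1

Derivation:
s_0={}: !q=True q=False
s_1={p,q,s}: !q=False q=True
s_2={s}: !q=True q=False
s_3={q,s}: !q=False q=True
s_4={p,r}: !q=True q=False
s_5={q,r}: !q=False q=True
G(!q) holds globally = False
First violation at position 1.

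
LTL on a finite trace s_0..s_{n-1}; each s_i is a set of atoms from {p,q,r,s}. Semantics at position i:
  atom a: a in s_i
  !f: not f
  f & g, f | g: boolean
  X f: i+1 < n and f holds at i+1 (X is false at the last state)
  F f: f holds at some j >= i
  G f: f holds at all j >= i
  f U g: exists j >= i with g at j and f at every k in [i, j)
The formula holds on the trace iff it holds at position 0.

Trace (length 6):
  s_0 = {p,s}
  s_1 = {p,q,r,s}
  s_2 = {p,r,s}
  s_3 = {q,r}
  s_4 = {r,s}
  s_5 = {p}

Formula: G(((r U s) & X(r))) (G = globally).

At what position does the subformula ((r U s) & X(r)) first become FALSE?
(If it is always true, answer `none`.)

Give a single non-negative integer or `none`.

s_0={p,s}: ((r U s) & X(r))=True (r U s)=True r=False s=True X(r)=True
s_1={p,q,r,s}: ((r U s) & X(r))=True (r U s)=True r=True s=True X(r)=True
s_2={p,r,s}: ((r U s) & X(r))=True (r U s)=True r=True s=True X(r)=True
s_3={q,r}: ((r U s) & X(r))=True (r U s)=True r=True s=False X(r)=True
s_4={r,s}: ((r U s) & X(r))=False (r U s)=True r=True s=True X(r)=False
s_5={p}: ((r U s) & X(r))=False (r U s)=False r=False s=False X(r)=False
G(((r U s) & X(r))) holds globally = False
First violation at position 4.

Answer: 4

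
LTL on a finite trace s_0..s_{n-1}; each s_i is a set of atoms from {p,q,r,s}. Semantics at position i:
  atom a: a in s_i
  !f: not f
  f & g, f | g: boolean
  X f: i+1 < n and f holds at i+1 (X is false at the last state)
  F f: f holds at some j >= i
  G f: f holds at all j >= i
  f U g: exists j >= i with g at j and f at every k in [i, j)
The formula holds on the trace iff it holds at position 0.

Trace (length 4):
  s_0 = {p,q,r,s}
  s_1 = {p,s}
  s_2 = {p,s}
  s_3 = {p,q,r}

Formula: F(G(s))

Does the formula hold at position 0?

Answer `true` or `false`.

s_0={p,q,r,s}: F(G(s))=False G(s)=False s=True
s_1={p,s}: F(G(s))=False G(s)=False s=True
s_2={p,s}: F(G(s))=False G(s)=False s=True
s_3={p,q,r}: F(G(s))=False G(s)=False s=False

Answer: false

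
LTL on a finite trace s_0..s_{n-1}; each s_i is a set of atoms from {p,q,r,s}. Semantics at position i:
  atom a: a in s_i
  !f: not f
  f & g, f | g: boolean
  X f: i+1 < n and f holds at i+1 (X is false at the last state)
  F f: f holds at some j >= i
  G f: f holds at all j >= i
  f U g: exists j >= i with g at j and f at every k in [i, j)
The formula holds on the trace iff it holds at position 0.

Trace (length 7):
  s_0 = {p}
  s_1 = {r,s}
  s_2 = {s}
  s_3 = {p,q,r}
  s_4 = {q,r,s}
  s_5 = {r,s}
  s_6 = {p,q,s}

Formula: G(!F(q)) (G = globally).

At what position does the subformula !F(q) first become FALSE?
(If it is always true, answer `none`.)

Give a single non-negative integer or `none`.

s_0={p}: !F(q)=False F(q)=True q=False
s_1={r,s}: !F(q)=False F(q)=True q=False
s_2={s}: !F(q)=False F(q)=True q=False
s_3={p,q,r}: !F(q)=False F(q)=True q=True
s_4={q,r,s}: !F(q)=False F(q)=True q=True
s_5={r,s}: !F(q)=False F(q)=True q=False
s_6={p,q,s}: !F(q)=False F(q)=True q=True
G(!F(q)) holds globally = False
First violation at position 0.

Answer: 0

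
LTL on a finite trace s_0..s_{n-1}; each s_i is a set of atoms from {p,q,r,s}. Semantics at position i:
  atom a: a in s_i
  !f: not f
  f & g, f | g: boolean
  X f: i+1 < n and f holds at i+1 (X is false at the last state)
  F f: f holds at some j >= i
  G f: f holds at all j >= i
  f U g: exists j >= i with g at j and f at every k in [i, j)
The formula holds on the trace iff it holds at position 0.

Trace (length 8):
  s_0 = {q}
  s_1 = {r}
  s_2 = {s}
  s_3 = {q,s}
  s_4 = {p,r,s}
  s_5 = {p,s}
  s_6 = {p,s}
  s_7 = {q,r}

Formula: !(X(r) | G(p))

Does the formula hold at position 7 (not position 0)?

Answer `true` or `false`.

s_0={q}: !(X(r) | G(p))=False (X(r) | G(p))=True X(r)=True r=False G(p)=False p=False
s_1={r}: !(X(r) | G(p))=True (X(r) | G(p))=False X(r)=False r=True G(p)=False p=False
s_2={s}: !(X(r) | G(p))=True (X(r) | G(p))=False X(r)=False r=False G(p)=False p=False
s_3={q,s}: !(X(r) | G(p))=False (X(r) | G(p))=True X(r)=True r=False G(p)=False p=False
s_4={p,r,s}: !(X(r) | G(p))=True (X(r) | G(p))=False X(r)=False r=True G(p)=False p=True
s_5={p,s}: !(X(r) | G(p))=True (X(r) | G(p))=False X(r)=False r=False G(p)=False p=True
s_6={p,s}: !(X(r) | G(p))=False (X(r) | G(p))=True X(r)=True r=False G(p)=False p=True
s_7={q,r}: !(X(r) | G(p))=True (X(r) | G(p))=False X(r)=False r=True G(p)=False p=False
Evaluating at position 7: result = True

Answer: true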